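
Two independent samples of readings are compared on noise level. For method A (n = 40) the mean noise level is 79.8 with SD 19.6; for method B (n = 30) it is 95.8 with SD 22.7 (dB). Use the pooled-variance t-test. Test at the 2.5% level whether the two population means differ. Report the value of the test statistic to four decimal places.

-3.1579

Let group 1 = method A, group 2 = method B. H0: μ_1 = μ_2; H1: μ_1 ≠ μ_2 (two-sample pooled-variance t-test, two-sided).
s_p² = [(40−1)·19.6² + (30−1)·22.7²]/(40+30−2) = 440.083
t = (79.8 − 95.8)/√[440.083·(1/40 + 1/30)] = -3.1579
df = n₁ + n₂ − 2 = 68
Two-sided p-value ≈ 0.002
Since p ≈ 0.002 < α = 0.025, reject H0; the data support H1.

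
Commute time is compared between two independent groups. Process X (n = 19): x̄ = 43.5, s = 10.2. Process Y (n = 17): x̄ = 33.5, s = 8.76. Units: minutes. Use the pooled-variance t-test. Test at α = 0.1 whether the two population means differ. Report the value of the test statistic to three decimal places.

Let group 1 = process X, group 2 = process Y. H0: μ_1 = μ_2; H1: μ_1 ≠ μ_2 (two-sample pooled-variance t-test, two-sided).
s_p² = [(19−1)·10.2² + (17−1)·8.76²]/(19+17−2) = 91.1918
t = (43.5 − 33.5)/√[91.1918·(1/19 + 1/17)] = 3.137
df = n₁ + n₂ − 2 = 34
Two-sided p-value ≈ 0.004
Since p ≈ 0.004 < α = 0.1, reject H0; the data support H1.

3.137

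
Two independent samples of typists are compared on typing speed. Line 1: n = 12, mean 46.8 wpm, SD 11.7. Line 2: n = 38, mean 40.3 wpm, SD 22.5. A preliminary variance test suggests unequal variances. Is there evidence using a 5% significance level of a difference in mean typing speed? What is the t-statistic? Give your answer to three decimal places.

Let group 1 = line 1, group 2 = line 2. H0: μ_1 = μ_2; H1: μ_1 ≠ μ_2 (Welch's two-sample t-test, two-sided).
t = (x̄_1 − x̄_2)/√(s_1²/n_1 + s_2²/n_2) = (46.8 − 40.3)/√(11.7²/12 + 22.5²/38) = 1.307
Welch–Satterthwaite df ≈ 36.78
Two-sided p-value ≈ 0.199
Since p ≈ 0.199 > α = 0.05, fail to reject H0; the data do not provide sufficient evidence against H0.

1.307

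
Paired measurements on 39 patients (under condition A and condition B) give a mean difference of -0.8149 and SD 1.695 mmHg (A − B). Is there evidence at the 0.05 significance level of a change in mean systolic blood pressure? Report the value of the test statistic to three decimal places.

-3.002

H0: μ_d = 0; H1: μ_d ≠ 0 (paired t-test on the differences, two-sided).
t = d̄/(s_d/√n) = -0.8149/(1.695/√39) = -3.002
df = n − 1 = 38
Two-sided p-value ≈ 0.0047
Since p ≈ 0.0047 < α = 0.05, reject H0; the evidence is statistically significant.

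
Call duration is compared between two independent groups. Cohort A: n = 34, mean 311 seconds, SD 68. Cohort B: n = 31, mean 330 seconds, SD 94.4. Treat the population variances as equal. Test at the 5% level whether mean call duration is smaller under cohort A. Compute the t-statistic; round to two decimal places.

Let group 1 = cohort A, group 2 = cohort B. H0: μ_1 = μ_2; H1: μ_1 < μ_2 (two-sample pooled-variance t-test, left-tailed).
s_p² = [(34−1)·68² + (31−1)·94.4²]/(34+31−2) = 6665.6
t = (311 − 330)/√[6665.6·(1/34 + 1/31)] = -0.94
df = n₁ + n₂ − 2 = 63
p-value = P(T ≤ -0.94) ≈ 0.176
Since p ≈ 0.176 > α = 0.05, fail to reject H0; the data do not provide sufficient evidence against H0.

-0.94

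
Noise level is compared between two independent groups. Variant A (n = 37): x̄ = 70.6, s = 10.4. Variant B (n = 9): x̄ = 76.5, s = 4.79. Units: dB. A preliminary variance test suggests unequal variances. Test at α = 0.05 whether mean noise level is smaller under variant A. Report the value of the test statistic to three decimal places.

-2.522

Let group 1 = variant A, group 2 = variant B. H0: μ_1 = μ_2; H1: μ_1 < μ_2 (Welch's two-sample t-test, left-tailed).
t = (x̄_1 − x̄_2)/√(s_1²/n_1 + s_2²/n_2) = (70.6 − 76.5)/√(10.4²/37 + 4.79²/9) = -2.522
Welch–Satterthwaite df ≈ 28.53
p-value = P(T ≤ -2.522) ≈ 0.009
Since p ≈ 0.009 < α = 0.05, reject H0; the evidence is statistically significant.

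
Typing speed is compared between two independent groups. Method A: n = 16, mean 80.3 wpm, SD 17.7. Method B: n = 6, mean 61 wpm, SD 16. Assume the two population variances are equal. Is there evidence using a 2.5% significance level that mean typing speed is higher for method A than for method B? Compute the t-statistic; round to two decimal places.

2.33

Let group 1 = method A, group 2 = method B. H0: μ_1 = μ_2; H1: μ_1 > μ_2 (two-sample pooled-variance t-test, right-tailed).
s_p² = [(16−1)·17.7² + (6−1)·16²]/(16+6−2) = 298.967
t = (80.3 − 61)/√[298.967·(1/16 + 1/6)] = 2.33
df = n₁ + n₂ − 2 = 20
p-value = P(T ≥ 2.33) ≈ 0.0151
Since p ≈ 0.0151 < α = 0.025, reject H0; the data support H1.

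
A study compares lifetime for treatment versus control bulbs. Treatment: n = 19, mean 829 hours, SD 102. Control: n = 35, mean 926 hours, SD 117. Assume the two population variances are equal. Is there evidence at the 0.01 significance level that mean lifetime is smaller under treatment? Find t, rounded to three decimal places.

-3.038

Let group 1 = treatment, group 2 = control. H0: μ_1 = μ_2; H1: μ_1 < μ_2 (two-sample pooled-variance t-test, left-tailed).
s_p² = [(19−1)·102² + (35−1)·117²]/(19+35−2) = 12551.9
t = (829 − 926)/√[12551.9·(1/19 + 1/35)] = -3.038
df = n₁ + n₂ − 2 = 52
p-value = P(T ≤ -3.038) ≈ 0.002
Since p ≈ 0.002 < α = 0.01, reject H0; the evidence is statistically significant.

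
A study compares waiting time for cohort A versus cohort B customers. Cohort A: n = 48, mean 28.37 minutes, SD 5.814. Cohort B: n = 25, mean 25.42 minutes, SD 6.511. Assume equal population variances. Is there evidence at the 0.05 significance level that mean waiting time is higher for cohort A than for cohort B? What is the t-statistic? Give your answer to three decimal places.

Let group 1 = cohort A, group 2 = cohort B. H0: μ_1 = μ_2; H1: μ_1 > μ_2 (two-sample pooled-variance t-test, right-tailed).
s_p² = [(48−1)·5.814² + (25−1)·6.511²]/(48+25−2) = 36.7064
t = (28.37 − 25.42)/√[36.7064·(1/48 + 1/25)] = 1.974
df = n₁ + n₂ − 2 = 71
p-value = P(T ≥ 1.974) ≈ 0.026
Since p ≈ 0.026 < α = 0.05, reject H0; the evidence is statistically significant.

1.974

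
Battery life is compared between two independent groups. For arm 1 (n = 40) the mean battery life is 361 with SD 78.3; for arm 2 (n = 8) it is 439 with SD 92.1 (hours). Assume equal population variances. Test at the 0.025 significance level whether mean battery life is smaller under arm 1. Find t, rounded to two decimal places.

-2.50

Let group 1 = arm 1, group 2 = arm 2. H0: μ_1 = μ_2; H1: μ_1 < μ_2 (two-sample pooled-variance t-test, left-tailed).
s_p² = [(40−1)·78.3² + (8−1)·92.1²]/(40+8−2) = 6488.73
t = (361 − 439)/√[6488.73·(1/40 + 1/8)] = -2.50
df = n₁ + n₂ − 2 = 46
p-value = P(T ≤ -2.50) ≈ 0.008
Since p ≈ 0.008 < α = 0.025, reject H0; the data support H1.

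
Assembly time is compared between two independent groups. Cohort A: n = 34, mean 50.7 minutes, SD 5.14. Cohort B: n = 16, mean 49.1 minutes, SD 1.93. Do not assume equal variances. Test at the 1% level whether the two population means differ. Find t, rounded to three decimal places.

1.592

Let group 1 = cohort A, group 2 = cohort B. H0: μ_1 = μ_2; H1: μ_1 ≠ μ_2 (Welch's two-sample t-test, two-sided).
t = (x̄_1 − x̄_2)/√(s_1²/n_1 + s_2²/n_2) = (50.7 − 49.1)/√(5.14²/34 + 1.93²/16) = 1.592
Welch–Satterthwaite df ≈ 46.54
Two-sided p-value ≈ 0.118
Since p ≈ 0.118 > α = 0.01, fail to reject H0; the data do not provide sufficient evidence against H0.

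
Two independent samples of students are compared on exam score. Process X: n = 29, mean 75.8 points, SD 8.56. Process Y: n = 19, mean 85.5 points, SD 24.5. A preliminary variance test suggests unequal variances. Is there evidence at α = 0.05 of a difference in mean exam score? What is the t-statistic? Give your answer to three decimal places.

Let group 1 = process X, group 2 = process Y. H0: μ_1 = μ_2; H1: μ_1 ≠ μ_2 (Welch's two-sample t-test, two-sided).
t = (x̄_1 − x̄_2)/√(s_1²/n_1 + s_2²/n_2) = (75.8 − 85.5)/√(8.56²/29 + 24.5²/19) = -1.661
Welch–Satterthwaite df ≈ 20.91
Two-sided p-value ≈ 0.112
Since p ≈ 0.112 > α = 0.05, fail to reject H0; the evidence is not statistically significant.

-1.661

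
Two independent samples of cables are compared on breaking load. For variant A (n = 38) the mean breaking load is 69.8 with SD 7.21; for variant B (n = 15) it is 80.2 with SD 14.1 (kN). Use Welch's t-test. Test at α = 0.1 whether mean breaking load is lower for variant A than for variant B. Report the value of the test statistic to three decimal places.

-2.720

Let group 1 = variant A, group 2 = variant B. H0: μ_1 = μ_2; H1: μ_1 < μ_2 (Welch's two-sample t-test, left-tailed).
t = (x̄_1 − x̄_2)/√(s_1²/n_1 + s_2²/n_2) = (69.8 − 80.2)/√(7.21²/38 + 14.1²/15) = -2.720
Welch–Satterthwaite df ≈ 16.97
p-value = P(T ≤ -2.720) ≈ 0.0073
Since p ≈ 0.0073 < α = 0.1, reject H0; the data support H1.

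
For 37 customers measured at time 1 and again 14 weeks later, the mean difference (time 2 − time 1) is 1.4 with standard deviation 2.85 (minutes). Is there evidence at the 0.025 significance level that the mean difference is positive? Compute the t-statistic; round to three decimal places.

2.988

H0: μ_d = 0; H1: μ_d > 0 (paired t-test on the differences, right-tailed).
t = d̄/(s_d/√n) = 1.4/(2.85/√37) = 2.988
df = n − 1 = 36
p-value = P(T ≥ 2.988) ≈ 0.0025
Since p ≈ 0.0025 < α = 0.025, reject H0; the evidence is statistically significant.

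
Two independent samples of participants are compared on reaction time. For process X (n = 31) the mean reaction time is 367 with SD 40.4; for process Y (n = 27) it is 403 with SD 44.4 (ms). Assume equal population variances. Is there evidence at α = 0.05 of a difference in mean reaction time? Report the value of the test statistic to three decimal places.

-3.233

Let group 1 = process X, group 2 = process Y. H0: μ_1 = μ_2; H1: μ_1 ≠ μ_2 (two-sample pooled-variance t-test, two-sided).
s_p² = [(31−1)·40.4² + (27−1)·44.4²]/(31+27−2) = 1789.65
t = (367 − 403)/√[1789.65·(1/31 + 1/27)] = -3.233
df = n₁ + n₂ − 2 = 56
Two-sided p-value ≈ 0.002
Since p ≈ 0.002 < α = 0.05, reject H0; the data support H1.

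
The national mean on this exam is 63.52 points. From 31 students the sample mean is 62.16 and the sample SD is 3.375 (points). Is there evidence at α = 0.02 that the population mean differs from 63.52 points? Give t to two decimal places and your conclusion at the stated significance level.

H0: μ = 63.52; H1: μ ≠ 63.52 (one-sample t-test, two-sided).
t = (x̄ − μ₀)/(s/√n) = (62.16 − 63.52)/(3.375/√31) = -2.24
df = n − 1 = 30
Two-sided p-value ≈ 0.032
Since p ≈ 0.032 > α = 0.02, fail to reject H0; the evidence is not statistically significant.

t = -2.24; fail to reject H0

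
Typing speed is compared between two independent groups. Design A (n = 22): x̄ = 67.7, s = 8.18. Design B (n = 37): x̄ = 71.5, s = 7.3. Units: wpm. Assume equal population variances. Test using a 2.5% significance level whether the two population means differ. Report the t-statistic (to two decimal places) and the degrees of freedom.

Let group 1 = design A, group 2 = design B. H0: μ_1 = μ_2; H1: μ_1 ≠ μ_2 (two-sample pooled-variance t-test, two-sided).
s_p² = [(22−1)·8.18² + (37−1)·7.3²]/(22+37−2) = 58.3088
t = (67.7 − 71.5)/√[58.3088·(1/22 + 1/37)] = -1.85
df = n₁ + n₂ − 2 = 57
Two-sided p-value ≈ 0.0697
Since p ≈ 0.0697 > α = 0.025, fail to reject H0; the data do not provide sufficient evidence against H0.

t = -1.85, df = 57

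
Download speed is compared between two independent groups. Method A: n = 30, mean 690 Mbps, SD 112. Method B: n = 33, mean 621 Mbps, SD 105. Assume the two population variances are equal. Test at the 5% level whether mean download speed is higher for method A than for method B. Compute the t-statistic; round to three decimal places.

Let group 1 = method A, group 2 = method B. H0: μ_1 = μ_2; H1: μ_1 > μ_2 (two-sample pooled-variance t-test, right-tailed).
s_p² = [(30−1)·112² + (33−1)·105²]/(30+33−2) = 11747.1
t = (690 − 621)/√[11747.1·(1/30 + 1/33)] = 2.524
df = n₁ + n₂ − 2 = 61
p-value = P(T ≥ 2.524) ≈ 0.0071
Since p ≈ 0.0071 < α = 0.05, reject H0; the evidence is statistically significant.

2.524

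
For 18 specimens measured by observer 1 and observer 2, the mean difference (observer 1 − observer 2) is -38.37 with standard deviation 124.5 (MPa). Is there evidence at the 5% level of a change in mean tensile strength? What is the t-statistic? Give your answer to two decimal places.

H0: μ_d = 0; H1: μ_d ≠ 0 (paired t-test on the differences, two-sided).
t = d̄/(s_d/√n) = -38.37/(124.5/√18) = -1.31
df = n − 1 = 17
Two-sided p-value ≈ 0.208
Since p ≈ 0.208 > α = 0.05, fail to reject H0; the evidence is not statistically significant.

-1.31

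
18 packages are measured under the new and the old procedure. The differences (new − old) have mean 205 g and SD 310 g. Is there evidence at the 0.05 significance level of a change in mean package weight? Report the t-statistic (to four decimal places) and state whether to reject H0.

t = 2.8056; reject H0

H0: μ_d = 0; H1: μ_d ≠ 0 (paired t-test on the differences, two-sided).
t = d̄/(s_d/√n) = 205/(310/√18) = 2.8056
df = n − 1 = 17
Two-sided p-value ≈ 0.0122
Since p ≈ 0.0122 < α = 0.05, reject H0; the evidence is statistically significant.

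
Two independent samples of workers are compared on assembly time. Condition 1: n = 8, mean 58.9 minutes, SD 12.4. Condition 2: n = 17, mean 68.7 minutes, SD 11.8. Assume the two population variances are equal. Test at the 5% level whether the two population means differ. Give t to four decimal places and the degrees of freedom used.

Let group 1 = condition 1, group 2 = condition 2. H0: μ_1 = μ_2; H1: μ_1 ≠ μ_2 (two-sample pooled-variance t-test, two-sided).
s_p² = [(8−1)·12.4² + (17−1)·11.8²]/(8+17−2) = 143.659
t = (58.9 − 68.7)/√[143.659·(1/8 + 1/17)] = -1.9070
df = n₁ + n₂ − 2 = 23
Two-sided p-value ≈ 0.0691
Since p ≈ 0.0691 > α = 0.05, fail to reject H0; the data do not provide sufficient evidence against H0.

t = -1.9070, df = 23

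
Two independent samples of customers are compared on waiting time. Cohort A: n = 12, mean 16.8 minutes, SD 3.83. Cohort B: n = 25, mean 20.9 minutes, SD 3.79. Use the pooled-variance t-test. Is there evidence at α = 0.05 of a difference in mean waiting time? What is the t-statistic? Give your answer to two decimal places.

Let group 1 = cohort A, group 2 = cohort B. H0: μ_1 = μ_2; H1: μ_1 ≠ μ_2 (two-sample pooled-variance t-test, two-sided).
s_p² = [(12−1)·3.83² + (25−1)·3.79²]/(12+25−2) = 14.4599
t = (16.8 − 20.9)/√[14.4599·(1/12 + 1/25)] = -3.07
df = n₁ + n₂ − 2 = 35
Two-sided p-value ≈ 0.0041
Since p ≈ 0.0041 < α = 0.05, reject H0; the data support H1.

-3.07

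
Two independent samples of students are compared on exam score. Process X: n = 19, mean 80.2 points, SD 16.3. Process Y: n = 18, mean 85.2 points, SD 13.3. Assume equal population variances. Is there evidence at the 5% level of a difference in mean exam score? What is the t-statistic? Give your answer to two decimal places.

Let group 1 = process X, group 2 = process Y. H0: μ_1 = μ_2; H1: μ_1 ≠ μ_2 (two-sample pooled-variance t-test, two-sided).
s_p² = [(19−1)·16.3² + (18−1)·13.3²]/(19+18−2) = 222.559
t = (80.2 − 85.2)/√[222.559·(1/19 + 1/18)] = -1.02
df = n₁ + n₂ − 2 = 35
Two-sided p-value ≈ 0.3152
Since p ≈ 0.3152 > α = 0.05, fail to reject H0; the data do not provide sufficient evidence against H0.

-1.02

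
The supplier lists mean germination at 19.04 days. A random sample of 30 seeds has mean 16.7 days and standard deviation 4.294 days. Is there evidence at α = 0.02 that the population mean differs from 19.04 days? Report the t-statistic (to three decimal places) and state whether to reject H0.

t = -2.985; reject H0

H0: μ = 19.04; H1: μ ≠ 19.04 (one-sample t-test, two-sided).
t = (x̄ − μ₀)/(s/√n) = (16.7 − 19.04)/(4.294/√30) = -2.985
df = n − 1 = 29
Two-sided p-value ≈ 0.0057
Since p ≈ 0.0057 < α = 0.02, reject H0; the data support H1.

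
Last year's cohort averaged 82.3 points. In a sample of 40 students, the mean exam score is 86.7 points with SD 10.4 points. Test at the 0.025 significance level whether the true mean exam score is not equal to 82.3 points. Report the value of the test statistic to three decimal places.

H0: μ = 82.3; H1: μ ≠ 82.3 (one-sample t-test, two-sided).
t = (x̄ − μ₀)/(s/√n) = (86.7 − 82.3)/(10.4/√40) = 2.676
df = n − 1 = 39
Two-sided p-value ≈ 0.0108
Since p ≈ 0.0108 < α = 0.025, reject H0; the evidence is statistically significant.

2.676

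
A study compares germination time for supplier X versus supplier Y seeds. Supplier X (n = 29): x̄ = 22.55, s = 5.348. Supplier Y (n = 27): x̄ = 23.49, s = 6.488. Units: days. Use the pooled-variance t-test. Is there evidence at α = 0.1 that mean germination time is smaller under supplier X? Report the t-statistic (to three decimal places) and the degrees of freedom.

t = -0.593, df = 54

Let group 1 = supplier X, group 2 = supplier Y. H0: μ_1 = μ_2; H1: μ_1 < μ_2 (two-sample pooled-variance t-test, left-tailed).
s_p² = [(29−1)·5.348² + (27−1)·6.488²]/(29+27−2) = 35.0978
t = (22.55 − 23.49)/√[35.0978·(1/29 + 1/27)] = -0.593
df = n₁ + n₂ − 2 = 54
p-value = P(T ≤ -0.593) ≈ 0.278
Since p ≈ 0.278 > α = 0.1, fail to reject H0; the data do not provide sufficient evidence against H0.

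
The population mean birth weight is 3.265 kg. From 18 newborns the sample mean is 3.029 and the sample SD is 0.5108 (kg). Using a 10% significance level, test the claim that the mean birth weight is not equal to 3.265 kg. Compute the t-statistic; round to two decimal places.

-1.96

H0: μ = 3.265; H1: μ ≠ 3.265 (one-sample t-test, two-sided).
t = (x̄ − μ₀)/(s/√n) = (3.029 − 3.265)/(0.5108/√18) = -1.96
df = n − 1 = 17
Two-sided p-value ≈ 0.067
Since p ≈ 0.067 < α = 0.1, reject H0; the data support H1.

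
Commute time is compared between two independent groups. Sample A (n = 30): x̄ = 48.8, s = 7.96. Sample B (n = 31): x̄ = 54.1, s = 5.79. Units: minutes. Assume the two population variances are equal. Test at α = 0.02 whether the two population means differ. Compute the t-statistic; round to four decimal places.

-2.9811

Let group 1 = sample A, group 2 = sample B. H0: μ_1 = μ_2; H1: μ_1 ≠ μ_2 (two-sample pooled-variance t-test, two-sided).
s_p² = [(30−1)·7.96² + (31−1)·5.79²]/(30+31−2) = 48.19
t = (48.8 − 54.1)/√[48.19·(1/30 + 1/31)] = -2.9811
df = n₁ + n₂ − 2 = 59
Two-sided p-value ≈ 0.004
Since p ≈ 0.004 < α = 0.02, reject H0; the evidence is statistically significant.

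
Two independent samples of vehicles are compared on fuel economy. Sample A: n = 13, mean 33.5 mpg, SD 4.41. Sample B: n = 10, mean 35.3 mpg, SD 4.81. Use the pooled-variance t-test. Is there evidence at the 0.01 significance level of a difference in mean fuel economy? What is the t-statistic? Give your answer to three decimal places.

Let group 1 = sample A, group 2 = sample B. H0: μ_1 = μ_2; H1: μ_1 ≠ μ_2 (two-sample pooled-variance t-test, two-sided).
s_p² = [(13−1)·4.41² + (10−1)·4.81²]/(13+10−2) = 21.0287
t = (33.5 − 35.3)/√[21.0287·(1/13 + 1/10)] = -0.933
df = n₁ + n₂ − 2 = 21
Two-sided p-value ≈ 0.361
Since p ≈ 0.361 > α = 0.01, fail to reject H0; the evidence is not statistically significant.

-0.933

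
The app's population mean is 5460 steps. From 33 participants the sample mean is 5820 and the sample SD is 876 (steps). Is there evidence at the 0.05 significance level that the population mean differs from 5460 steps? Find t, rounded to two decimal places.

2.36

H0: μ = 5460; H1: μ ≠ 5460 (one-sample t-test, two-sided).
t = (x̄ − μ₀)/(s/√n) = (5820 − 5460)/(876/√33) = 2.36
df = n − 1 = 32
Two-sided p-value ≈ 0.0245
Since p ≈ 0.0245 < α = 0.05, reject H0; the data support H1.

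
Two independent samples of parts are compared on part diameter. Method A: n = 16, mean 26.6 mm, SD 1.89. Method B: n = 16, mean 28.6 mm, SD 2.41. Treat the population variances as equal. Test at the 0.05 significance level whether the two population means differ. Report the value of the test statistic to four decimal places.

Let group 1 = method A, group 2 = method B. H0: μ_1 = μ_2; H1: μ_1 ≠ μ_2 (two-sample pooled-variance t-test, two-sided).
s_p² = [(16−1)·1.89² + (16−1)·2.41²]/(16+16−2) = 4.6901
t = (26.6 − 28.6)/√[4.6901·(1/16 + 1/16)] = -2.6121
df = n₁ + n₂ − 2 = 30
Two-sided p-value ≈ 0.0139
Since p ≈ 0.0139 < α = 0.05, reject H0; the data support H1.

-2.6121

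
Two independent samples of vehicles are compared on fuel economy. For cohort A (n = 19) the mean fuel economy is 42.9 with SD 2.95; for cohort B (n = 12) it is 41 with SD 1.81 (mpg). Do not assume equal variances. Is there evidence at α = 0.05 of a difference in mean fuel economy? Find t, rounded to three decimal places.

Let group 1 = cohort A, group 2 = cohort B. H0: μ_1 = μ_2; H1: μ_1 ≠ μ_2 (Welch's two-sample t-test, two-sided).
t = (x̄_1 − x̄_2)/√(s_1²/n_1 + s_2²/n_2) = (42.9 − 41)/√(2.95²/19 + 1.81²/12) = 2.222
Welch–Satterthwaite df ≈ 29.00
Two-sided p-value ≈ 0.0342
Since p ≈ 0.0342 < α = 0.05, reject H0; the data support H1.

2.222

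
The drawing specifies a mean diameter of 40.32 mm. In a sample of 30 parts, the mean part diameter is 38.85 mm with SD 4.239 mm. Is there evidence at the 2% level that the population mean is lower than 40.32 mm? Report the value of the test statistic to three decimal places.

-1.899

H0: μ = 40.32; H1: μ < 40.32 (one-sample t-test, left-tailed).
t = (x̄ − μ₀)/(s/√n) = (38.85 − 40.32)/(4.239/√30) = -1.899
df = n − 1 = 29
p-value = P(T ≤ -1.899) ≈ 0.034
Since p ≈ 0.034 > α = 0.02, fail to reject H0; the evidence is not statistically significant.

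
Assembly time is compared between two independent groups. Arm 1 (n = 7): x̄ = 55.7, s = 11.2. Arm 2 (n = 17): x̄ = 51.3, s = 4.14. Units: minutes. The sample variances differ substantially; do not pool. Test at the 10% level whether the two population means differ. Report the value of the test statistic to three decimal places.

Let group 1 = arm 1, group 2 = arm 2. H0: μ_1 = μ_2; H1: μ_1 ≠ μ_2 (Welch's two-sample t-test, two-sided).
t = (x̄_1 − x̄_2)/√(s_1²/n_1 + s_2²/n_2) = (55.7 − 51.3)/√(11.2²/7 + 4.14²/17) = 1.011
Welch–Satterthwaite df ≈ 6.69
Two-sided p-value ≈ 0.347
Since p ≈ 0.347 > α = 0.1, fail to reject H0; the data do not provide sufficient evidence against H0.

1.011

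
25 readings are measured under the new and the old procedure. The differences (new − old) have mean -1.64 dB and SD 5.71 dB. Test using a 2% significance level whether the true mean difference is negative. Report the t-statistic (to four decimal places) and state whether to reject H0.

t = -1.4361; fail to reject H0

H0: μ_d = 0; H1: μ_d < 0 (paired t-test on the differences, left-tailed).
t = d̄/(s_d/√n) = -1.64/(5.71/√25) = -1.4361
df = n − 1 = 24
p-value = P(T ≤ -1.4361) ≈ 0.082
Since p ≈ 0.082 > α = 0.02, fail to reject H0; the data do not provide sufficient evidence against H0.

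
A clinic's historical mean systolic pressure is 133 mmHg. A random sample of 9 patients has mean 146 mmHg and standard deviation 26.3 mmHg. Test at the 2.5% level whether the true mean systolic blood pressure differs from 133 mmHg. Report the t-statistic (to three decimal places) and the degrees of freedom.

t = 1.483, df = 8

H0: μ = 133; H1: μ ≠ 133 (one-sample t-test, two-sided).
t = (x̄ − μ₀)/(s/√n) = (146 − 133)/(26.3/√9) = 1.483
df = n − 1 = 8
Two-sided p-value ≈ 0.1764
Since p ≈ 0.1764 > α = 0.025, fail to reject H0; the data do not provide sufficient evidence against H0.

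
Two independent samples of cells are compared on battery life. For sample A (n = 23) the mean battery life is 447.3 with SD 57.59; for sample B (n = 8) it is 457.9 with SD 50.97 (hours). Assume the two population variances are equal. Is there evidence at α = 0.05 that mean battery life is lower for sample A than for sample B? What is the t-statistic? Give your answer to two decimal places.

-0.46

Let group 1 = sample A, group 2 = sample B. H0: μ_1 = μ_2; H1: μ_1 < μ_2 (two-sample pooled-variance t-test, left-tailed).
s_p² = [(23−1)·57.59² + (8−1)·50.97²]/(23+8−2) = 3143.14
t = (447.3 − 457.9)/√[3143.14·(1/23 + 1/8)] = -0.46
df = n₁ + n₂ − 2 = 29
p-value = P(T ≤ -0.46) ≈ 0.3242
Since p ≈ 0.3242 > α = 0.05, fail to reject H0; the data do not provide sufficient evidence against H0.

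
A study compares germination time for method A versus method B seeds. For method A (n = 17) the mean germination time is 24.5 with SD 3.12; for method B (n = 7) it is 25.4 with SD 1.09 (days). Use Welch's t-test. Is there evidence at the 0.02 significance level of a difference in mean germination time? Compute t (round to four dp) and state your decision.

Let group 1 = method A, group 2 = method B. H0: μ_1 = μ_2; H1: μ_1 ≠ μ_2 (Welch's two-sample t-test, two-sided).
t = (x̄_1 − x̄_2)/√(s_1²/n_1 + s_2²/n_2) = (24.5 − 25.4)/√(3.12²/17 + 1.09²/7) = -1.0446
Welch–Satterthwaite df ≈ 21.79
Two-sided p-value ≈ 0.308
Since p ≈ 0.308 > α = 0.02, fail to reject H0; the data do not provide sufficient evidence against H0.

t = -1.0446; fail to reject H0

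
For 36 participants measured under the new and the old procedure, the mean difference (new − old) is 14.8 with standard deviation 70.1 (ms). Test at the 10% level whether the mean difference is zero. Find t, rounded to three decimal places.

H0: μ_d = 0; H1: μ_d ≠ 0 (paired t-test on the differences, two-sided).
t = d̄/(s_d/√n) = 14.8/(70.1/√36) = 1.267
df = n − 1 = 35
Two-sided p-value ≈ 0.214
Since p ≈ 0.214 > α = 0.1, fail to reject H0; the data do not provide sufficient evidence against H0.

1.267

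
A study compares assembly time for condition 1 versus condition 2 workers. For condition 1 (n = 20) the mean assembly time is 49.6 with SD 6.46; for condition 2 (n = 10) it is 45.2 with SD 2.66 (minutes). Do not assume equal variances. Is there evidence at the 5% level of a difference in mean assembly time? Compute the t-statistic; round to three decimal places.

2.632

Let group 1 = condition 1, group 2 = condition 2. H0: μ_1 = μ_2; H1: μ_1 ≠ μ_2 (Welch's two-sample t-test, two-sided).
t = (x̄_1 − x̄_2)/√(s_1²/n_1 + s_2²/n_2) = (49.6 − 45.2)/√(6.46²/20 + 2.66²/10) = 2.632
Welch–Satterthwaite df ≈ 27.42
Two-sided p-value ≈ 0.014
Since p ≈ 0.014 < α = 0.05, reject H0; the data support H1.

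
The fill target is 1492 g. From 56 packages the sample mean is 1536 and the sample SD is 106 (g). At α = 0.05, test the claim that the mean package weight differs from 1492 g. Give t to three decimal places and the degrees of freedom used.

t = 3.106, df = 55

H0: μ = 1492; H1: μ ≠ 1492 (one-sample t-test, two-sided).
t = (x̄ − μ₀)/(s/√n) = (1536 − 1492)/(106/√56) = 3.106
df = n − 1 = 55
Two-sided p-value ≈ 0.0030
Since p ≈ 0.0030 < α = 0.05, reject H0; the evidence is statistically significant.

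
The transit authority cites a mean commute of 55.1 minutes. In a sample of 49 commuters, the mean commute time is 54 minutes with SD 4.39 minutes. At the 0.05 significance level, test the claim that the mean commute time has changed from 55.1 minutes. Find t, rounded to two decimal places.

-1.75

H0: μ = 55.1; H1: μ ≠ 55.1 (one-sample t-test, two-sided).
t = (x̄ − μ₀)/(s/√n) = (54 − 55.1)/(4.39/√49) = -1.75
df = n − 1 = 48
Two-sided p-value ≈ 0.086
Since p ≈ 0.086 > α = 0.05, fail to reject H0; the data do not provide sufficient evidence against H0.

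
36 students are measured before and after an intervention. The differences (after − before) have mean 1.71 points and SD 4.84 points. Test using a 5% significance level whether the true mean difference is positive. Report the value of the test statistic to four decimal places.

2.1198

H0: μ_d = 0; H1: μ_d > 0 (paired t-test on the differences, right-tailed).
t = d̄/(s_d/√n) = 1.71/(4.84/√36) = 2.1198
df = n − 1 = 35
p-value = P(T ≥ 2.1198) ≈ 0.0206
Since p ≈ 0.0206 < α = 0.05, reject H0; the evidence is statistically significant.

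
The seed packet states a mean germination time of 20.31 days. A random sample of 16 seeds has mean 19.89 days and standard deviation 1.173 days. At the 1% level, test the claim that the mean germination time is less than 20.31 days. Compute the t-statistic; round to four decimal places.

H0: μ = 20.31; H1: μ < 20.31 (one-sample t-test, left-tailed).
t = (x̄ − μ₀)/(s/√n) = (19.89 − 20.31)/(1.173/√16) = -1.4322
df = n − 1 = 15
p-value = P(T ≤ -1.4322) ≈ 0.086
Since p ≈ 0.086 > α = 0.01, fail to reject H0; the evidence is not statistically significant.

-1.4322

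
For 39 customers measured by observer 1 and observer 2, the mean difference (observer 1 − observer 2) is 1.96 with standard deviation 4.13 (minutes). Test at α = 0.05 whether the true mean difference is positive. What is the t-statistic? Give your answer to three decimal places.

H0: μ_d = 0; H1: μ_d > 0 (paired t-test on the differences, right-tailed).
t = d̄/(s_d/√n) = 1.96/(4.13/√39) = 2.964
df = n − 1 = 38
p-value = P(T ≥ 2.964) ≈ 0.0026
Since p ≈ 0.0026 < α = 0.05, reject H0; the evidence is statistically significant.

2.964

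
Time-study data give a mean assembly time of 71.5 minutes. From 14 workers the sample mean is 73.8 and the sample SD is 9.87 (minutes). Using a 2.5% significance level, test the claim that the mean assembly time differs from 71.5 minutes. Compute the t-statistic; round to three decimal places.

H0: μ = 71.5; H1: μ ≠ 71.5 (one-sample t-test, two-sided).
t = (x̄ − μ₀)/(s/√n) = (73.8 − 71.5)/(9.87/√14) = 0.872
df = n − 1 = 13
Two-sided p-value ≈ 0.3991
Since p ≈ 0.3991 > α = 0.025, fail to reject H0; the data do not provide sufficient evidence against H0.

0.872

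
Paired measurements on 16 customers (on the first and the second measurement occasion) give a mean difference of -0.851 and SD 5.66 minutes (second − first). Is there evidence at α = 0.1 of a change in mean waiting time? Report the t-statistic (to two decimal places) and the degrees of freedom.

t = -0.60, df = 15

H0: μ_d = 0; H1: μ_d ≠ 0 (paired t-test on the differences, two-sided).
t = d̄/(s_d/√n) = -0.851/(5.66/√16) = -0.60
df = n − 1 = 15
Two-sided p-value ≈ 0.557
Since p ≈ 0.557 > α = 0.1, fail to reject H0; the data do not provide sufficient evidence against H0.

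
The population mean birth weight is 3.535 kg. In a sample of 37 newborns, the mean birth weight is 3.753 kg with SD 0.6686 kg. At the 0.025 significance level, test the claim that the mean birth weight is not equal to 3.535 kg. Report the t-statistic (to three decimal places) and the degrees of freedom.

t = 1.983, df = 36

H0: μ = 3.535; H1: μ ≠ 3.535 (one-sample t-test, two-sided).
t = (x̄ − μ₀)/(s/√n) = (3.753 − 3.535)/(0.6686/√37) = 1.983
df = n − 1 = 36
Two-sided p-value ≈ 0.0550
Since p ≈ 0.0550 > α = 0.025, fail to reject H0; the data do not provide sufficient evidence against H0.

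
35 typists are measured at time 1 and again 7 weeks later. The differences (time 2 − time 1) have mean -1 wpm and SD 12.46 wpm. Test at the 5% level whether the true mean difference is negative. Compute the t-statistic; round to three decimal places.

H0: μ_d = 0; H1: μ_d < 0 (paired t-test on the differences, left-tailed).
t = d̄/(s_d/√n) = -1/(12.46/√35) = -0.475
df = n − 1 = 34
p-value = P(T ≤ -0.475) ≈ 0.3190
Since p ≈ 0.3190 > α = 0.05, fail to reject H0; the evidence is not statistically significant.

-0.475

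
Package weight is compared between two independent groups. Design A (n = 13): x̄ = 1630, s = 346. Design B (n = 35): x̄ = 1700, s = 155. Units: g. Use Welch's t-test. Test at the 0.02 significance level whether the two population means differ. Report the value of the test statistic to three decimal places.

Let group 1 = design A, group 2 = design B. H0: μ_1 = μ_2; H1: μ_1 ≠ μ_2 (Welch's two-sample t-test, two-sided).
t = (x̄_1 − x̄_2)/√(s_1²/n_1 + s_2²/n_2) = (1630 − 1700)/√(346²/13 + 155²/35) = -0.704
Welch–Satterthwaite df ≈ 13.83
Two-sided p-value ≈ 0.493
Since p ≈ 0.493 > α = 0.02, fail to reject H0; the data do not provide sufficient evidence against H0.

-0.704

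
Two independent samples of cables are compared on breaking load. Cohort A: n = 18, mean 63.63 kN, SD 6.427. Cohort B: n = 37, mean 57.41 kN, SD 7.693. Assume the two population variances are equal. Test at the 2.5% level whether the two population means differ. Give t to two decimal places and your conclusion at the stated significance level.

Let group 1 = cohort A, group 2 = cohort B. H0: μ_1 = μ_2; H1: μ_1 ≠ μ_2 (two-sample pooled-variance t-test, two-sided).
s_p² = [(18−1)·6.427² + (37−1)·7.693²]/(18+37−2) = 53.4485
t = (63.63 − 57.41)/√[53.4485·(1/18 + 1/37)] = 2.96
df = n₁ + n₂ − 2 = 53
Two-sided p-value ≈ 0.0046
Since p ≈ 0.0046 < α = 0.025, reject H0; the data support H1.

t = 2.96; reject H0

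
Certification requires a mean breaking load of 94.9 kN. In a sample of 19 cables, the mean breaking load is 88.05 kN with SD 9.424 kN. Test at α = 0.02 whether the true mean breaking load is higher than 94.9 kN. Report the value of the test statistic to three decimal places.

-3.168

H0: μ = 94.9; H1: μ > 94.9 (one-sample t-test, right-tailed).
t = (x̄ − μ₀)/(s/√n) = (88.05 − 94.9)/(9.424/√19) = -3.168
df = n − 1 = 18
p-value = P(T ≥ -3.168) ≈ 0.9973
Since p ≈ 0.9973 > α = 0.02, fail to reject H0; the evidence is not statistically significant.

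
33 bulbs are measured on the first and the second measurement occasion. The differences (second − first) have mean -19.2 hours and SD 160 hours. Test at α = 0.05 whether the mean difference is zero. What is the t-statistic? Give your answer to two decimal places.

-0.69

H0: μ_d = 0; H1: μ_d ≠ 0 (paired t-test on the differences, two-sided).
t = d̄/(s_d/√n) = -19.2/(160/√33) = -0.69
df = n − 1 = 32
Two-sided p-value ≈ 0.496
Since p ≈ 0.496 > α = 0.05, fail to reject H0; the data do not provide sufficient evidence against H0.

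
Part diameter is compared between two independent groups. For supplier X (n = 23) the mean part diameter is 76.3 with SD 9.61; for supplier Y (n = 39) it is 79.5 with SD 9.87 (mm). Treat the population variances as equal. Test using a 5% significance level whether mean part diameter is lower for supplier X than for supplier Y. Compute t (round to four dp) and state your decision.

Let group 1 = supplier X, group 2 = supplier Y. H0: μ_1 = μ_2; H1: μ_1 < μ_2 (two-sample pooled-variance t-test, left-tailed).
s_p² = [(23−1)·9.61² + (39−1)·9.87²]/(23+39−2) = 95.5598
t = (76.3 − 79.5)/√[95.5598·(1/23 + 1/39)] = -1.2451
df = n₁ + n₂ − 2 = 60
p-value = P(T ≤ -1.2451) ≈ 0.1090
Since p ≈ 0.1090 > α = 0.05, fail to reject H0; the evidence is not statistically significant.

t = -1.2451; fail to reject H0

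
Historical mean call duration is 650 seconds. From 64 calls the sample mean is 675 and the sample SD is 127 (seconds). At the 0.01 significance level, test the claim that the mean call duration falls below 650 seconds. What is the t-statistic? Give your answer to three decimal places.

H0: μ = 650; H1: μ < 650 (one-sample t-test, left-tailed).
t = (x̄ − μ₀)/(s/√n) = (675 − 650)/(127/√64) = 1.575
df = n − 1 = 63
p-value = P(T ≤ 1.575) ≈ 0.9398
Since p ≈ 0.9398 > α = 0.01, fail to reject H0; the evidence is not statistically significant.

1.575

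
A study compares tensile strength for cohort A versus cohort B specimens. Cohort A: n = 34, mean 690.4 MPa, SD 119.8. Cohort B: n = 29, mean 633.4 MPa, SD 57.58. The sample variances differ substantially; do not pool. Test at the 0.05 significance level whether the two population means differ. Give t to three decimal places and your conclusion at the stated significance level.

t = 2.461; reject H0

Let group 1 = cohort A, group 2 = cohort B. H0: μ_1 = μ_2; H1: μ_1 ≠ μ_2 (Welch's two-sample t-test, two-sided).
t = (x̄_1 − x̄_2)/√(s_1²/n_1 + s_2²/n_2) = (690.4 − 633.4)/√(119.8²/34 + 57.58²/29) = 2.461
Welch–Satterthwaite df ≈ 49.06
Two-sided p-value ≈ 0.0174
Since p ≈ 0.0174 < α = 0.05, reject H0; the data support H1.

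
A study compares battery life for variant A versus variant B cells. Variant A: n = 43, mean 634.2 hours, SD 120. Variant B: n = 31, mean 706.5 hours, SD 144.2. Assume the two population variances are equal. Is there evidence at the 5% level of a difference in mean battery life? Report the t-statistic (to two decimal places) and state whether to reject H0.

t = -2.35; reject H0

Let group 1 = variant A, group 2 = variant B. H0: μ_1 = μ_2; H1: μ_1 ≠ μ_2 (two-sample pooled-variance t-test, two-sided).
s_p² = [(43−1)·120² + (31−1)·144.2²]/(43+31−2) = 17064
t = (634.2 − 706.5)/√[17064·(1/43 + 1/31)] = -2.35
df = n₁ + n₂ − 2 = 72
Two-sided p-value ≈ 0.022
Since p ≈ 0.022 < α = 0.05, reject H0; the evidence is statistically significant.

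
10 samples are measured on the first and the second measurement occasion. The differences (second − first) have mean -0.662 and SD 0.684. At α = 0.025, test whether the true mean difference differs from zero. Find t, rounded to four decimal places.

H0: μ_d = 0; H1: μ_d ≠ 0 (paired t-test on the differences, two-sided).
t = d̄/(s_d/√n) = -0.662/(0.684/√10) = -3.0606
df = n − 1 = 9
Two-sided p-value ≈ 0.014
Since p ≈ 0.014 < α = 0.025, reject H0; the evidence is statistically significant.

-3.0606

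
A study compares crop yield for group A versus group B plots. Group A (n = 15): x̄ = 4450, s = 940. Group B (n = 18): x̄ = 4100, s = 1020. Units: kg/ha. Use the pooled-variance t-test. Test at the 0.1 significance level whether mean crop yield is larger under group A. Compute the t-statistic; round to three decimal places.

Let group 1 = group A, group 2 = group B. H0: μ_1 = μ_2; H1: μ_1 > μ_2 (two-sample pooled-variance t-test, right-tailed).
s_p² = [(15−1)·940² + (18−1)·1020²]/(15+18−2) = 969587
t = (4450 − 4100)/√[969587·(1/15 + 1/18)] = 1.017
df = n₁ + n₂ − 2 = 31
p-value = P(T ≥ 1.017) ≈ 0.1586
Since p ≈ 0.1586 > α = 0.1, fail to reject H0; the evidence is not statistically significant.

1.017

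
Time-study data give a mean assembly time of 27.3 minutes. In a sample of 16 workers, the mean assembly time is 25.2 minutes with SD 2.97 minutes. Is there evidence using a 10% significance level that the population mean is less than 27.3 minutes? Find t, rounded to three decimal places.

-2.828

H0: μ = 27.3; H1: μ < 27.3 (one-sample t-test, left-tailed).
t = (x̄ − μ₀)/(s/√n) = (25.2 − 27.3)/(2.97/√16) = -2.828
df = n − 1 = 15
p-value = P(T ≤ -2.828) ≈ 0.006
Since p ≈ 0.006 < α = 0.1, reject H0; the evidence is statistically significant.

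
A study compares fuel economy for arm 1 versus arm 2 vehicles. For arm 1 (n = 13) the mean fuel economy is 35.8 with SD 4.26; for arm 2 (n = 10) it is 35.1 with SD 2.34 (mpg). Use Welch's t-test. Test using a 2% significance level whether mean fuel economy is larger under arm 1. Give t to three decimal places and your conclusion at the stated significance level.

Let group 1 = arm 1, group 2 = arm 2. H0: μ_1 = μ_2; H1: μ_1 > μ_2 (Welch's two-sample t-test, right-tailed).
t = (x̄_1 − x̄_2)/√(s_1²/n_1 + s_2²/n_2) = (35.8 − 35.1)/√(4.26²/13 + 2.34²/10) = 0.502
Welch–Satterthwaite df ≈ 19.30
p-value = P(T ≥ 0.502) ≈ 0.311
Since p ≈ 0.311 > α = 0.02, fail to reject H0; the data do not provide sufficient evidence against H0.

t = 0.502; fail to reject H0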